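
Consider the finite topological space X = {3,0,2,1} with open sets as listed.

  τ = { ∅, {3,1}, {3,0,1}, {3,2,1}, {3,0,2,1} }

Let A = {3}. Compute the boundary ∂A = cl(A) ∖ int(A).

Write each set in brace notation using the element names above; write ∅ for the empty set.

interior: largest open inside A is ∅ (from ∅)
cl via duality: int({0,2,1}) = ∅, so X∖∅ = {3,0,2,1}
cl∖int = {3,0,2,1}

{3,0,2,1}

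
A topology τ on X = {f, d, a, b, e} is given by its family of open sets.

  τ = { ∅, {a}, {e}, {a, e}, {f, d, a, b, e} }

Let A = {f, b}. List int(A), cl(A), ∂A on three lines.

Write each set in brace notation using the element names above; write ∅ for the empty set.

int(A) = ∅
cl(A)  = {f, d, b}
∂A     = {f, d, b}

open subsets of A: ∅; so int(A) = ∅
closure: X∖int(X∖A) = X∖{a, e} = {f, d, b}
∂A = {f, d, b} minus ∅ = {f, d, b}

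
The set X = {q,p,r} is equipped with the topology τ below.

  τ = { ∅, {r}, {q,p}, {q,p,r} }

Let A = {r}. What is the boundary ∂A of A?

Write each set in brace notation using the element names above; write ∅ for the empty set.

∅

open subsets of A: ∅, {r}; so int(A) = {r}
closure: X∖int(X∖A) = X∖{q,p} = {r}
∂A = {r} minus {r} = ∅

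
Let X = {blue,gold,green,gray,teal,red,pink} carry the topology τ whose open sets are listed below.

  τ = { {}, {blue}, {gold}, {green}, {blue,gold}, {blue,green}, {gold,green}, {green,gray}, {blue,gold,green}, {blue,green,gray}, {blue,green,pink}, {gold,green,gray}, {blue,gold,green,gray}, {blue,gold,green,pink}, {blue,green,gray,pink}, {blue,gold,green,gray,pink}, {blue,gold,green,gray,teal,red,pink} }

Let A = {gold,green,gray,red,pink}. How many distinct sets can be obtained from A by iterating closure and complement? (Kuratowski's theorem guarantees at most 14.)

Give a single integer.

cl via duality: int({blue,teal}) = {blue}, so X∖{blue} = {gold,green,gray,teal,red,pink}
Write k for closure, c for complement:
  1. A     = {gold,green,gray,red,pink}
  2. kA    = {gold,green,gray,teal,red,pink}
  3. cA    = {blue,teal}
  4. ckA   = {blue}
  5. kcA   = {blue,teal,red,pink}
  6. ckcA  = {gold,green,gray}
applying k or c yields no new set

6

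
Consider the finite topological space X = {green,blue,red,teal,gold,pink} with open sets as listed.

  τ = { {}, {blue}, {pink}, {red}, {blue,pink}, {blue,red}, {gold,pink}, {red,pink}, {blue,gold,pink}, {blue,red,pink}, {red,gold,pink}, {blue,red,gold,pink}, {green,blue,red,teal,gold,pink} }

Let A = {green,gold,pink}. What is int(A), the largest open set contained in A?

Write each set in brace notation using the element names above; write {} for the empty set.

{gold,pink}

opens ⊆ A: {}, {pink}, {gold,pink}; union → int = {gold,pink}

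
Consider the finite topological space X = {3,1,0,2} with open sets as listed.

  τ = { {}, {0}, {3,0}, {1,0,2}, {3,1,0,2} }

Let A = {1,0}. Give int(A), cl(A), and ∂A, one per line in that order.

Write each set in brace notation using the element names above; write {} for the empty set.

int(A) = {0}
cl(A)  = {3,1,0,2}
∂A     = {3,1,2}

interior: largest open inside A is {0} (from {}, {0})
cl via duality: int({3,2}) = {}, so X∖{} = {3,1,0,2}
cl∖int = {3,1,2}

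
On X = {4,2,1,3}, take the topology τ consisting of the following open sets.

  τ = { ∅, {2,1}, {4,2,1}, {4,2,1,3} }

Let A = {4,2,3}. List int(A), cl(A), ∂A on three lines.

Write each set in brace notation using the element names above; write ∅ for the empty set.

int(A) = ∅
cl(A)  = {4,2,1,3}
∂A     = {4,2,1,3}

opens ⊆ A: ∅; union → int = ∅
complement {1}; its interior ∅; cl(A) = X∖∅ = {4,2,1,3}
boundary = {4,2,1,3} ∖ ∅ = {4,2,1,3}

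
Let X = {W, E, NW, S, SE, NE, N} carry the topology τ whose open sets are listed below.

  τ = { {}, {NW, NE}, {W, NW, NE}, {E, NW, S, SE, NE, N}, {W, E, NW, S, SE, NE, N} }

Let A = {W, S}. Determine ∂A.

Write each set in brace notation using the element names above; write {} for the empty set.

{W, E, S, SE, N}

opens ⊆ A: {}; union → int = {}
complement {E, NW, SE, NE, N}; its interior {NW, NE}; cl(A) = X∖{NW, NE} = {W, E, S, SE, N}
boundary = {W, E, S, SE, N} ∖ {} = {W, E, S, SE, N}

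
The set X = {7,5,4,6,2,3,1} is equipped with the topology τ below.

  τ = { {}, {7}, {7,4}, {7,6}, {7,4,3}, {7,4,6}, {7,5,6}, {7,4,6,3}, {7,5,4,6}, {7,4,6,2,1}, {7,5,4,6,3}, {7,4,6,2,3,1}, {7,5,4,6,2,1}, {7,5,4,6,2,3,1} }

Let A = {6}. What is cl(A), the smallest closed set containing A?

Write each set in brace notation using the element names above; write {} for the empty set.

{5,6,2,1}

cl via duality: int({7,5,4,2,3,1}) = {7,4,3}, so X∖{7,4,3} = {5,6,2,1}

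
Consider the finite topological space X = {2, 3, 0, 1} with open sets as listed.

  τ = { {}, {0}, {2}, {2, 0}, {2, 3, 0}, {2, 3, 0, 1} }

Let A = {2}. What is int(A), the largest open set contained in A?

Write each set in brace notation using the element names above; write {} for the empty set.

{2}

open subsets of A: {}, {2}; so int(A) = {2}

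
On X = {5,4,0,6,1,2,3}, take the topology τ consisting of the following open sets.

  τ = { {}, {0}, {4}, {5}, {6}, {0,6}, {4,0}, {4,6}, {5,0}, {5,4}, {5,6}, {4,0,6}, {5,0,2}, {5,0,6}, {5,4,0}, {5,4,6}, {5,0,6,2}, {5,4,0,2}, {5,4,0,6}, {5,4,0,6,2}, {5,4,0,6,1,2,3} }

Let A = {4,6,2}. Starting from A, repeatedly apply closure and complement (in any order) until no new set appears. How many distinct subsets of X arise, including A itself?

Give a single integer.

8

complement {5,0,1,3}; its interior {5,0}; cl(A) = X∖{5,0} = {4,6,1,2,3}
With k = closure, c = complement:
  1. A     = {4,6,2}
  2. kA    = {4,6,1,2,3}
  3. cA    = {5,0,1,3}
  4. ckA   = {5,0}
  5. kcA   = {5,0,1,2,3}
  6. ckcA  = {4,6}
  7. kckcA = {4,6,1,3}
  8. ckckcA = {5,0,2}
k, c of each give nothing new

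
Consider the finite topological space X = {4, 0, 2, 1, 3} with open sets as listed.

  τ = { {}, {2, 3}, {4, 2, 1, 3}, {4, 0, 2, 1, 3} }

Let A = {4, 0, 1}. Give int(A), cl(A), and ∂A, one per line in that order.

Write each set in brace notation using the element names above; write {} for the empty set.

U open, U⊆A: {}. int(A) = ⋃ = {}
X∖A={2, 3}, int(X∖A)={2, 3}, hence cl(A)={4, 0, 1}
∂A: remove int from cl → {4, 0, 1}

int(A) = {}
cl(A)  = {4, 0, 1}
∂A     = {4, 0, 1}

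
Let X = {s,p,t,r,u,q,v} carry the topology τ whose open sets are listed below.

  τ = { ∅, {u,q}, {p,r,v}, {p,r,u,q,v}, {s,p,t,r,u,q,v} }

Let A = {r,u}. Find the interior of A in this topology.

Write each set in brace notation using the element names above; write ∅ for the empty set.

∅

interior: largest open inside A is ∅ (from ∅)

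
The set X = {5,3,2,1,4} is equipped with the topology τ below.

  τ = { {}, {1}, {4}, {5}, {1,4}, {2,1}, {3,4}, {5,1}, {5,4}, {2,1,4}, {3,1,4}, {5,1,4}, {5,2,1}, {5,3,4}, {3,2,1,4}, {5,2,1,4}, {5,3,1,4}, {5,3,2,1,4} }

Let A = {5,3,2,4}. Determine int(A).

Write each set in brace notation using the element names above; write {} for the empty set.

{5,3,4}

interior: largest open inside A is {5,3,4} (from {}, {4}, {5}, {3,4}, {5,4}, {5,3,4})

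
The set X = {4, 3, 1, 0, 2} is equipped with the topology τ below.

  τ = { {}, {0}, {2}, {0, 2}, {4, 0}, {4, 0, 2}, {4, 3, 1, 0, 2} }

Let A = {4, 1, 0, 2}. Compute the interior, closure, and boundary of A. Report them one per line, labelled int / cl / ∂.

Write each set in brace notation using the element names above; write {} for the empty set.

int(A) = {4, 0, 2}
cl(A)  = {4, 3, 1, 0, 2}
∂A     = {3, 1}

U open, U⊆A: {}, {2}, {0}, {0, 2}, {4, 0}, {4, 0, 2}. int(A) = ⋃ = {4, 0, 2}
X∖A={3}, int(X∖A)={}, hence cl(A)={4, 3, 1, 0, 2}
∂A: remove int from cl → {3, 1}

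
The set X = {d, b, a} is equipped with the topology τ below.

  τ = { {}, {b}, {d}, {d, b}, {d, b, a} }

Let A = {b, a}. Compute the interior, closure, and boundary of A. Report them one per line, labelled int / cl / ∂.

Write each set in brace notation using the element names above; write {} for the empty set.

int(A) = {b}
cl(A)  = {b, a}
∂A     = {a}

U open, U⊆A: {}, {b}. int(A) = ⋃ = {b}
X∖A={d}, int(X∖A)={d}, hence cl(A)={b, a}
∂A: remove int from cl → {a}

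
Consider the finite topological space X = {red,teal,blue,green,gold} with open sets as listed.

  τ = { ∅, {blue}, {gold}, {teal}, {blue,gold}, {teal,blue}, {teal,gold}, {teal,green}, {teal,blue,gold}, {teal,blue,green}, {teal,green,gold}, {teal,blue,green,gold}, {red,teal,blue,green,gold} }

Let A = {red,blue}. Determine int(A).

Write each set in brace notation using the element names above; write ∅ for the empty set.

U open, U⊆A: ∅, {blue}. int(A) = ⋃ = {blue}

{blue}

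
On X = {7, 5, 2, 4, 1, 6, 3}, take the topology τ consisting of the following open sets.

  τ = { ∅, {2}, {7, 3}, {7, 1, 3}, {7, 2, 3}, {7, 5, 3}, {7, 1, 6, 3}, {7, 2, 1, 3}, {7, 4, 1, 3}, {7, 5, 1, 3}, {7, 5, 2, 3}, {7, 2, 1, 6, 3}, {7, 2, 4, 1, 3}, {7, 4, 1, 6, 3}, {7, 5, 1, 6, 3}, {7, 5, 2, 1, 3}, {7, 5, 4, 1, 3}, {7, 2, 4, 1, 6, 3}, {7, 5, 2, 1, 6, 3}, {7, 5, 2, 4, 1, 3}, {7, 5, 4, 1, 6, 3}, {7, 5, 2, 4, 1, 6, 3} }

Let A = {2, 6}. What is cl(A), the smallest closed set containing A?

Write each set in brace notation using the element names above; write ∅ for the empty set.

cl via duality: int({7, 5, 4, 1, 3}) = {7, 5, 4, 1, 3}, so X∖{7, 5, 4, 1, 3} = {2, 6}

{2, 6}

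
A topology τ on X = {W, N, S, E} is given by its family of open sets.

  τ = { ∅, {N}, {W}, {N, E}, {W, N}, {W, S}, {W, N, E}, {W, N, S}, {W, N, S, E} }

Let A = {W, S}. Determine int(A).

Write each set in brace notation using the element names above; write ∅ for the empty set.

{W, S}

opens ⊆ A: ∅, {W}, {W, S}; union → int = {W, S}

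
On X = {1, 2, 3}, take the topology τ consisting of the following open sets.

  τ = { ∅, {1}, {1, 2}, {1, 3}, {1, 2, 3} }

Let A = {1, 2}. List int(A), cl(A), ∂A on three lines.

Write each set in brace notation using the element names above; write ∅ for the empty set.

int(A) = {1, 2}
cl(A)  = {1, 2, 3}
∂A     = {3}

interior: largest open inside A is {1, 2} (from ∅, {1}, {1, 2})
cl via duality: int({3}) = ∅, so X∖∅ = {1, 2, 3}
cl∖int = {3}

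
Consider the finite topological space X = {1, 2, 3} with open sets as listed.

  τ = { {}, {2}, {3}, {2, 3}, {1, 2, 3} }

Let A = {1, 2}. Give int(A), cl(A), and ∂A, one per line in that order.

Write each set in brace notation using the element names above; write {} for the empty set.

interior: largest open inside A is {2} (from {}, {2})
cl via duality: int({3}) = {3}, so X∖{3} = {1, 2}
cl∖int = {1}

int(A) = {2}
cl(A)  = {1, 2}
∂A     = {1}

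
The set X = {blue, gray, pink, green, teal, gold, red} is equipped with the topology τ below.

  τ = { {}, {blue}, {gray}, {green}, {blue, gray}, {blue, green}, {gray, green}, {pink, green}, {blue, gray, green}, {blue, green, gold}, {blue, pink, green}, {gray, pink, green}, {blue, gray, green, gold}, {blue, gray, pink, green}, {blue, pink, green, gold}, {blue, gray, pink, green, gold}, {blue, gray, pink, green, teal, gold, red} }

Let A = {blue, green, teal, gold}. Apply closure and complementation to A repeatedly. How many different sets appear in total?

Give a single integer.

8

closure: X∖int(X∖A) = X∖{gray} = {blue, pink, green, teal, gold, red}
Let k=closure and c=complement:
  1. A     = {blue, green, teal, gold}
  2. kA    = {blue, pink, green, teal, gold, red}
  3. cA    = {gray, pink, red}
  4. ckA   = {gray}
  5. kcA   = {gray, pink, teal, red}
  6. kckA  = {gray, teal, red}
  7. ckcA  = {blue, green, gold}
  8. ckckA = {blue, pink, green, gold}
— saturated at 8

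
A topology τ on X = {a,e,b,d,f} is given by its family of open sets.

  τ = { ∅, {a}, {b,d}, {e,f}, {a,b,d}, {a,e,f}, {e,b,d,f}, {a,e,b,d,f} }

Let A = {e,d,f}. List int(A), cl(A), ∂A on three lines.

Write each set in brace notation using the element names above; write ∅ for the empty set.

int(A) = {e,f}
cl(A)  = {e,b,d,f}
∂A     = {b,d}

opens ⊆ A: ∅, {e,f}; union → int = {e,f}
complement {a,b}; its interior {a}; cl(A) = X∖{a} = {e,b,d,f}
boundary = {e,b,d,f} ∖ {e,f} = {b,d}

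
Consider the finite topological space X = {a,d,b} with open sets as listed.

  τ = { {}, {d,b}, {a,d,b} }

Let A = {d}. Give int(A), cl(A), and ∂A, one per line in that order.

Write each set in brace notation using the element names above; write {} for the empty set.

U open, U⊆A: {}. int(A) = ⋃ = {}
X∖A={a,b}, int(X∖A)={}, hence cl(A)={a,d,b}
∂A: remove int from cl → {a,d,b}

int(A) = {}
cl(A)  = {a,d,b}
∂A     = {a,d,b}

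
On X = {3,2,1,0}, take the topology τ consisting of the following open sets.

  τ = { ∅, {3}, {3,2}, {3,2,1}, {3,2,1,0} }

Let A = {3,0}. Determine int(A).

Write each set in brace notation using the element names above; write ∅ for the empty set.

{3}

open subsets of A: ∅, {3}; so int(A) = {3}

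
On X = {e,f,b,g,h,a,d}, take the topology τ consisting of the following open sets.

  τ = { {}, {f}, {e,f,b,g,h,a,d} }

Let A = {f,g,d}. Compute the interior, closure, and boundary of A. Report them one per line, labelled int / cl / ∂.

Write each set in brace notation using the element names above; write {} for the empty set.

open subsets of A: {}, {f}; so int(A) = {f}
closure: X∖int(X∖A) = X∖{} = {e,f,b,g,h,a,d}
∂A = {e,f,b,g,h,a,d} minus {f} = {e,b,g,h,a,d}

int(A) = {f}
cl(A)  = {e,f,b,g,h,a,d}
∂A     = {e,b,g,h,a,d}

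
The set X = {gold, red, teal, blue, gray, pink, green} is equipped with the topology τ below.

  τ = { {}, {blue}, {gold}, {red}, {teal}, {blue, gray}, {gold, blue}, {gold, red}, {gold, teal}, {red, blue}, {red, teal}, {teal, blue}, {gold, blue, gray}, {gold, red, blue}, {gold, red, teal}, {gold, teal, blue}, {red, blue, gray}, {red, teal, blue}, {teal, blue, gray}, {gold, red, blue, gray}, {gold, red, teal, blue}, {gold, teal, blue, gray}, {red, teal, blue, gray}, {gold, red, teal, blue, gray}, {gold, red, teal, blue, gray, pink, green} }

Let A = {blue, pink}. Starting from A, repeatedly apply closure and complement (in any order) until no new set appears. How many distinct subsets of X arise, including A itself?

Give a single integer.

8

complement {gold, red, teal, gray, green}; its interior {gold, red, teal}; cl(A) = X∖{gold, red, teal} = {blue, gray, pink, green}
With k = closure, c = complement:
  1. A     = {blue, pink}
  2. kA    = {blue, gray, pink, green}
  3. cA    = {gold, red, teal, gray, green}
  4. ckA   = {gold, red, teal}
  5. kcA   = {gold, red, teal, gray, pink, green}
  6. kckA  = {gold, red, teal, pink, green}
  7. ckcA  = {blue}
  8. ckckA = {blue, gray}
k, c of each give nothing new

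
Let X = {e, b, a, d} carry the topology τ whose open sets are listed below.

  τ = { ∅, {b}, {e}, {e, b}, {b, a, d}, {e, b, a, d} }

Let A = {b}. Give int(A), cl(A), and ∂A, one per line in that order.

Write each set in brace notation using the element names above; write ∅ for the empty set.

interior: largest open inside A is {b} (from ∅, {b})
cl via duality: int({e, a, d}) = {e}, so X∖{e} = {b, a, d}
cl∖int = {a, d}

int(A) = {b}
cl(A)  = {b, a, d}
∂A     = {a, d}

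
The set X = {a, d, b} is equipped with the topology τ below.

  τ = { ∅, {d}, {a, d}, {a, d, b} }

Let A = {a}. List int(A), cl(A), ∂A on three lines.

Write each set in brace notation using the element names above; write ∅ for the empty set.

opens ⊆ A: ∅; union → int = ∅
complement {d, b}; its interior {d}; cl(A) = X∖{d} = {a, b}
boundary = {a, b} ∖ ∅ = {a, b}

int(A) = ∅
cl(A)  = {a, b}
∂A     = {a, b}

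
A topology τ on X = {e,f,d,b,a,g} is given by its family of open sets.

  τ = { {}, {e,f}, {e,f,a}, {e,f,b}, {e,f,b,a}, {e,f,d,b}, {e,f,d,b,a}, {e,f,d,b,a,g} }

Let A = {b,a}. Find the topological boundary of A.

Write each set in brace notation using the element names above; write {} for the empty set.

{d,b,a,g}

U open, U⊆A: {}. int(A) = ⋃ = {}
X∖A={e,f,d,g}, int(X∖A)={e,f}, hence cl(A)={d,b,a,g}
∂A: remove int from cl → {d,b,a,g}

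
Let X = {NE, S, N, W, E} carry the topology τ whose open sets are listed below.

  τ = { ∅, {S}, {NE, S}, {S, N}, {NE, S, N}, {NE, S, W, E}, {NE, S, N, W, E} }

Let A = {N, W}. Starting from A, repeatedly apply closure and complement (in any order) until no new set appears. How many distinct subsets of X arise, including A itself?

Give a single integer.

6

X∖A={NE, S, E}, int(X∖A)={NE, S}, hence cl(A)={N, W, E}
Orbit (k=closure, c=complement):
  1. A     = {N, W}
  2. kA    = {N, W, E}
  3. cA    = {NE, S, E}
  4. ckA   = {NE, S}
  5. kcA   = {NE, S, N, W, E}
  6. ckcA  = ∅
(closed under both — stop)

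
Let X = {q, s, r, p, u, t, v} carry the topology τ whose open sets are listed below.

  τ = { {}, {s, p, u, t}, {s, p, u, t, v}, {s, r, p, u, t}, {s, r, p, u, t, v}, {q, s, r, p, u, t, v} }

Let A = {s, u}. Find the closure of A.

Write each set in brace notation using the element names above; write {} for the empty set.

{q, s, r, p, u, t, v}

complement {q, r, p, t, v}; its interior {}; cl(A) = X∖{} = {q, s, r, p, u, t, v}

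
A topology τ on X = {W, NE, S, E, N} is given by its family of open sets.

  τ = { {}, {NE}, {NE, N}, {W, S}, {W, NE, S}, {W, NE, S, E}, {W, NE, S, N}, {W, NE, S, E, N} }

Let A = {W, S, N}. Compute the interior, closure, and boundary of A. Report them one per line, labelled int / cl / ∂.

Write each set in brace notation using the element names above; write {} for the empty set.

int(A) = {W, S}
cl(A)  = {W, S, E, N}
∂A     = {E, N}

interior: largest open inside A is {W, S} (from {}, {W, S})
cl via duality: int({NE, E}) = {NE}, so X∖{NE} = {W, S, E, N}
cl∖int = {E, N}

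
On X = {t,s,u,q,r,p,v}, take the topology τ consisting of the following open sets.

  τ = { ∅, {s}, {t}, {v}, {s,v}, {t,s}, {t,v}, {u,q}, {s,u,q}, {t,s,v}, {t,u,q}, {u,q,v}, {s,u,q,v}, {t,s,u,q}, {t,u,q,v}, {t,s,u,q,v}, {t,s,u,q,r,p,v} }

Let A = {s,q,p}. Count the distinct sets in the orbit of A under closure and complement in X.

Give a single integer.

10

cl via duality: int({t,u,r,v}) = {t,v}, so X∖{t,v} = {s,u,q,r,p}
Write k for closure, c for complement:
  1. A     = {s,q,p}
  2. kA    = {s,u,q,r,p}
  3. cA    = {t,u,r,v}
  4. ckA   = {t,v}
  5. kcA   = {t,u,q,r,p,v}
  6. kckA  = {t,r,p,v}
  7. ckcA  = {s}
  8. ckckA = {s,u,q}
  9. kckcA = {s,r,p}
  10. ckckcA = {t,u,q,v}
applying k or c yields no new set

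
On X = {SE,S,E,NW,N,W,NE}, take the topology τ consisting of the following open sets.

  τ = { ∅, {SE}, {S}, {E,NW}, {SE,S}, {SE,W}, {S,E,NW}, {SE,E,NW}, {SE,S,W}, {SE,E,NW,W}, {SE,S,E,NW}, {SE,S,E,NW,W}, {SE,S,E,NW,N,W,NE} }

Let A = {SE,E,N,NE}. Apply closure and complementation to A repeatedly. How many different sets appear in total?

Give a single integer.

12

closure: X∖int(X∖A) = X∖{S} = {SE,E,NW,N,W,NE}
Let k=closure and c=complement:
  1. A     = {SE,E,N,NE}
  2. kA    = {SE,E,NW,N,W,NE}
  3. cA    = {S,NW,W}
  4. ckA   = {S}
  5. kcA   = {S,E,NW,N,W,NE}
  6. kckA  = {S,N,NE}
  7. ckcA  = {SE}
  8. ckckA = {SE,E,NW,W}
  9. kckcA = {SE,N,W,NE}
  10. ckckcA = {S,E,NW}
  11. kckckcA = {S,E,NW,N,NE}
  12. ckckckcA = {SE,W}
— saturated at 12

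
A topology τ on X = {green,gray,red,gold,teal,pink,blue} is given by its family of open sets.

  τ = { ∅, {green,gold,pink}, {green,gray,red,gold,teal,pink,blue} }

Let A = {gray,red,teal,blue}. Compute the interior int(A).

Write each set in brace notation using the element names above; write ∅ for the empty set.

U open, U⊆A: ∅. int(A) = ⋃ = ∅

∅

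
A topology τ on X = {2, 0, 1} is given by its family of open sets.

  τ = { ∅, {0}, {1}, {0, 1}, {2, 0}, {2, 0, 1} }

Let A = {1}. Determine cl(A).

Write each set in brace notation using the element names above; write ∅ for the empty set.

{1}

complement {2, 0}; its interior {2, 0}; cl(A) = X∖{2, 0} = {1}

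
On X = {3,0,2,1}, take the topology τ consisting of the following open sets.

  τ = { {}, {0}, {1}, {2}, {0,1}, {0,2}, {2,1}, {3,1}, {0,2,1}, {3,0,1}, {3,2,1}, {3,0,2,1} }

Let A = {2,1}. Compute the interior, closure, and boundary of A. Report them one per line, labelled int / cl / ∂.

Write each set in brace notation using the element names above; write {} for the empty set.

U open, U⊆A: {}, {2}, {1}, {2,1}. int(A) = ⋃ = {2,1}
X∖A={3,0}, int(X∖A)={0}, hence cl(A)={3,2,1}
∂A: remove int from cl → {3}

int(A) = {2,1}
cl(A)  = {3,2,1}
∂A     = {3}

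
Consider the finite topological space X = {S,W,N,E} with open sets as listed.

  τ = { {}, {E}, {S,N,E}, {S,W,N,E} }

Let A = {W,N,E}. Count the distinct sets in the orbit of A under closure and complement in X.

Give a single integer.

6

closure: X∖int(X∖A) = X∖{} = {S,W,N,E}
Let k=closure and c=complement:
  1. A     = {W,N,E}
  2. kA    = {S,W,N,E}
  3. cA    = {S}
  4. ckA   = {}
  5. kcA   = {S,W,N}
  6. ckcA  = {E}
— saturated at 6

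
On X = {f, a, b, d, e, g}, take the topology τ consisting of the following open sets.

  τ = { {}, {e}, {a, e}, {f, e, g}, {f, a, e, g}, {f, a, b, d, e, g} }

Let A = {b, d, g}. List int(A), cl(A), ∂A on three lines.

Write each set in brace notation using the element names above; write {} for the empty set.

int(A) = {}
cl(A)  = {f, b, d, g}
∂A     = {f, b, d, g}

open subsets of A: {}; so int(A) = {}
closure: X∖int(X∖A) = X∖{a, e} = {f, b, d, g}
∂A = {f, b, d, g} minus {} = {f, b, d, g}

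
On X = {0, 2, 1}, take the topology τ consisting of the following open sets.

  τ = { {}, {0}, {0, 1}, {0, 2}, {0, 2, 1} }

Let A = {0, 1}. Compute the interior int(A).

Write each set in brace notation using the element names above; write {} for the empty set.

interior: largest open inside A is {0, 1} (from {}, {0}, {0, 1})

{0, 1}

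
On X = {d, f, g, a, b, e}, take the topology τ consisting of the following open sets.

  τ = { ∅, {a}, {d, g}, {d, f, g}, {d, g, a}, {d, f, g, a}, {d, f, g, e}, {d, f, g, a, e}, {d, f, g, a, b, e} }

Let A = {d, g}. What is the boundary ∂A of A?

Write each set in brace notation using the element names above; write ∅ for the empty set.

U open, U⊆A: ∅, {d, g}. int(A) = ⋃ = {d, g}
X∖A={f, a, b, e}, int(X∖A)={a}, hence cl(A)={d, f, g, b, e}
∂A: remove int from cl → {f, b, e}

{f, b, e}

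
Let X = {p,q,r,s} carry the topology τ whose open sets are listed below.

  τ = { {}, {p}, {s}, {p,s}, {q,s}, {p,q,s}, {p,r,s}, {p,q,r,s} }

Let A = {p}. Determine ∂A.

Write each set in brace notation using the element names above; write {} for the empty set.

open subsets of A: {}, {p}; so int(A) = {p}
closure: X∖int(X∖A) = X∖{q,s} = {p,r}
∂A = {p,r} minus {p} = {r}

{r}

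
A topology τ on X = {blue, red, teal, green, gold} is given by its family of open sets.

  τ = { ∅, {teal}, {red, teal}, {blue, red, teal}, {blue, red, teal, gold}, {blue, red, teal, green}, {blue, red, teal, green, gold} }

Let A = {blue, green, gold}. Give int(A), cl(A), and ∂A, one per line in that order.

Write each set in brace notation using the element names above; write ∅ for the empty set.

U open, U⊆A: ∅. int(A) = ⋃ = ∅
X∖A={red, teal}, int(X∖A)={red, teal}, hence cl(A)={blue, green, gold}
∂A: remove int from cl → {blue, green, gold}

int(A) = ∅
cl(A)  = {blue, green, gold}
∂A     = {blue, green, gold}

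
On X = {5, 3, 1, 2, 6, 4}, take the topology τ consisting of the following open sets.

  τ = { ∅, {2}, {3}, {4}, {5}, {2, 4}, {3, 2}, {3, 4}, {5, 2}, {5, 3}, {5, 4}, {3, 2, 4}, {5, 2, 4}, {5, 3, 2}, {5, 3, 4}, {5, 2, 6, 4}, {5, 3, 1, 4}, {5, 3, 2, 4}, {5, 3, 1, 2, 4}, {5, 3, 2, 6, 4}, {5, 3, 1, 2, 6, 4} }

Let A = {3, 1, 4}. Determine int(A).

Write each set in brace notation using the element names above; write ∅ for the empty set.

U open, U⊆A: ∅, {4}, {3}, {3, 4}. int(A) = ⋃ = {3, 4}

{3, 4}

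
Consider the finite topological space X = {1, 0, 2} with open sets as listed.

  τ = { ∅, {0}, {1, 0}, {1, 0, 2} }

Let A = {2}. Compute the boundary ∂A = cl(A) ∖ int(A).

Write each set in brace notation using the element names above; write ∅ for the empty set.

{2}

interior: largest open inside A is ∅ (from ∅)
cl via duality: int({1, 0}) = {1, 0}, so X∖{1, 0} = {2}
cl∖int = {2}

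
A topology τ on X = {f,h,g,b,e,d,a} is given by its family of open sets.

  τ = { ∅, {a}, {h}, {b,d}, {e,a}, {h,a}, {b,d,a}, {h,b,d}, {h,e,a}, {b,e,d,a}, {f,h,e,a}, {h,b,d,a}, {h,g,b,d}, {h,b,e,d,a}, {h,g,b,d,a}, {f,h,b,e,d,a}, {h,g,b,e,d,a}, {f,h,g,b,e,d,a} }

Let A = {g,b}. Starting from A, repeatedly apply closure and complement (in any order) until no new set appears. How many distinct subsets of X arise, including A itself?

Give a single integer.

8

closure: X∖int(X∖A) = X∖{f,h,e,a} = {g,b,d}
Let k=closure and c=complement:
  1. A     = {g,b}
  2. kA    = {g,b,d}
  3. cA    = {f,h,e,d,a}
  4. ckA   = {f,h,e,a}
  5. kcA   = {f,h,g,b,e,d,a}
  6. kckA  = {f,h,g,e,a}
  7. ckcA  = ∅
  8. ckckA = {b,d}
— saturated at 8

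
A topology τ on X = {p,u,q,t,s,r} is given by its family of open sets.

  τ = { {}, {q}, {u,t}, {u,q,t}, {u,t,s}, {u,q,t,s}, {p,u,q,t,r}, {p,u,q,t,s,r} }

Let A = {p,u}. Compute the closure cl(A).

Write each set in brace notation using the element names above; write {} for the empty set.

cl via duality: int({q,t,s,r}) = {q}, so X∖{q} = {p,u,t,s,r}

{p,u,t,s,r}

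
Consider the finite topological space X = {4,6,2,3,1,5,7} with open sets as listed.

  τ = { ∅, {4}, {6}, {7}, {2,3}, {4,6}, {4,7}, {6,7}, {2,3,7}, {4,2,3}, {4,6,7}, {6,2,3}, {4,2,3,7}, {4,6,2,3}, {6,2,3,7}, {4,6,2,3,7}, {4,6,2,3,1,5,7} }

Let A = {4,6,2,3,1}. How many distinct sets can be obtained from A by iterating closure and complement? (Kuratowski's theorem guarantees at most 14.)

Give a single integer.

6

cl via duality: int({5,7}) = {7}, so X∖{7} = {4,6,2,3,1,5}
Write k for closure, c for complement:
  1. A     = {4,6,2,3,1}
  2. kA    = {4,6,2,3,1,5}
  3. cA    = {5,7}
  4. ckA   = {7}
  5. kcA   = {1,5,7}
  6. ckcA  = {4,6,2,3}
applying k or c yields no new set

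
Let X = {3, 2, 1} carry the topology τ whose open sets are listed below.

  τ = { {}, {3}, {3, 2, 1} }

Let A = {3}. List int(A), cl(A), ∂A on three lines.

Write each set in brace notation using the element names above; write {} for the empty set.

opens ⊆ A: {}, {3}; union → int = {3}
complement {2, 1}; its interior {}; cl(A) = X∖{} = {3, 2, 1}
boundary = {3, 2, 1} ∖ {3} = {2, 1}

int(A) = {3}
cl(A)  = {3, 2, 1}
∂A     = {2, 1}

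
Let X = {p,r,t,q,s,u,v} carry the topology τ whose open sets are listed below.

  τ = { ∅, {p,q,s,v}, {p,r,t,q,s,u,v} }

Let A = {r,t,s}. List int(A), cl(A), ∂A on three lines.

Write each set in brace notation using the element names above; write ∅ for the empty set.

open subsets of A: ∅; so int(A) = ∅
closure: X∖int(X∖A) = X∖∅ = {p,r,t,q,s,u,v}
∂A = {p,r,t,q,s,u,v} minus ∅ = {p,r,t,q,s,u,v}

int(A) = ∅
cl(A)  = {p,r,t,q,s,u,v}
∂A     = {p,r,t,q,s,u,v}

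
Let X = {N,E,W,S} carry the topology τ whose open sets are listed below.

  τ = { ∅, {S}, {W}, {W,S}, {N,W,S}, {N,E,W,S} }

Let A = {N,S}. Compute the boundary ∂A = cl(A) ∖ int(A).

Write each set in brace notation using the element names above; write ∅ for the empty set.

interior: largest open inside A is {S} (from ∅, {S})
cl via duality: int({E,W}) = {W}, so X∖{W} = {N,E,S}
cl∖int = {N,E}

{N,E}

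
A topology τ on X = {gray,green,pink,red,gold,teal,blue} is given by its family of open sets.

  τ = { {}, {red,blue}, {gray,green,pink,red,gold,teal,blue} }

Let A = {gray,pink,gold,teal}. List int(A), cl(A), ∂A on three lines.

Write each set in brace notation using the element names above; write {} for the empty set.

U open, U⊆A: {}. int(A) = ⋃ = {}
X∖A={green,red,blue}, int(X∖A)={red,blue}, hence cl(A)={gray,green,pink,gold,teal}
∂A: remove int from cl → {gray,green,pink,gold,teal}

int(A) = {}
cl(A)  = {gray,green,pink,gold,teal}
∂A     = {gray,green,pink,gold,teal}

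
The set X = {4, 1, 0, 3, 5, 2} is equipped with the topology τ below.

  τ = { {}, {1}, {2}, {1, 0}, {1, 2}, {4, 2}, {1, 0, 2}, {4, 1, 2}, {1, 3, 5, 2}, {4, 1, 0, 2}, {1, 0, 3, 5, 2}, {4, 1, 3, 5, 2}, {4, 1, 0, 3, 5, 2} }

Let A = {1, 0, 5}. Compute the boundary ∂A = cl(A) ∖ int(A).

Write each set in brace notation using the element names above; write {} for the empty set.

{3, 5}

opens ⊆ A: {}, {1}, {1, 0}; union → int = {1, 0}
complement {4, 3, 2}; its interior {4, 2}; cl(A) = X∖{4, 2} = {1, 0, 3, 5}
boundary = {1, 0, 3, 5} ∖ {1, 0} = {3, 5}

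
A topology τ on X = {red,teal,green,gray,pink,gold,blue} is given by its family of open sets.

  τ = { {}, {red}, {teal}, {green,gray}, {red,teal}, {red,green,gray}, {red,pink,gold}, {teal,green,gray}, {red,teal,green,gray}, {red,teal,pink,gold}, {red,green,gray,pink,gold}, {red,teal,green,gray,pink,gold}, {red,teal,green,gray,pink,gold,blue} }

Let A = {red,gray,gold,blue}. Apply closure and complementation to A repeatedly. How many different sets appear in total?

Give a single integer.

X∖A={teal,green,pink}, int(X∖A)={teal}, hence cl(A)={red,green,gray,pink,gold,blue}
Orbit (k=closure, c=complement):
  1. A     = {red,gray,gold,blue}
  2. kA    = {red,green,gray,pink,gold,blue}
  3. cA    = {teal,green,pink}
  4. ckA   = {teal}
  5. kcA   = {teal,green,gray,pink,gold,blue}
  6. kckA  = {teal,blue}
  7. ckcA  = {red}
  8. ckckA = {red,green,gray,pink,gold}
  9. kckcA = {red,pink,gold,blue}
  10. ckckcA = {teal,green,gray}
  11. kckckcA = {teal,green,gray,blue}
  12. ckckckcA = {red,pink,gold}
(closed under both — stop)

12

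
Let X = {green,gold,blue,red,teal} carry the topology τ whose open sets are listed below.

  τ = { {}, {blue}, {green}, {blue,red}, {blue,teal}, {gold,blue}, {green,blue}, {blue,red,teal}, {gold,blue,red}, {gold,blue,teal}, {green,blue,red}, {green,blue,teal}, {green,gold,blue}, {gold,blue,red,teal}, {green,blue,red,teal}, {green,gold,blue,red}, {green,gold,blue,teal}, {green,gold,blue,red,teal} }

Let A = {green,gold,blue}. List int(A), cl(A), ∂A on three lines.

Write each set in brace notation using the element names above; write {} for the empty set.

open subsets of A: {}, {green}, {blue}, {gold,blue}, {green,blue}, {green,gold,blue}; so int(A) = {green,gold,blue}
closure: X∖int(X∖A) = X∖{} = {green,gold,blue,red,teal}
∂A = {green,gold,blue,red,teal} minus {green,gold,blue} = {red,teal}

int(A) = {green,gold,blue}
cl(A)  = {green,gold,blue,red,teal}
∂A     = {red,teal}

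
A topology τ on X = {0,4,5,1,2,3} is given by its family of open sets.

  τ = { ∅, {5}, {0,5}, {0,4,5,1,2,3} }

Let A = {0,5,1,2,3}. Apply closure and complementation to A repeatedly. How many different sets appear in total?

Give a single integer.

6

cl via duality: int({4}) = ∅, so X∖∅ = {0,4,5,1,2,3}
Write k for closure, c for complement:
  1. A     = {0,5,1,2,3}
  2. kA    = {0,4,5,1,2,3}
  3. cA    = {4}
  4. ckA   = ∅
  5. kcA   = {4,1,2,3}
  6. ckcA  = {0,5}
applying k or c yields no new set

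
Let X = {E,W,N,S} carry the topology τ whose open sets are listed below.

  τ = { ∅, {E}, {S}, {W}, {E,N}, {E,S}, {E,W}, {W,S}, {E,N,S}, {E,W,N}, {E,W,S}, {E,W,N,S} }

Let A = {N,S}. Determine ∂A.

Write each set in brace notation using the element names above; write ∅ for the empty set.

interior: largest open inside A is {S} (from ∅, {S})
cl via duality: int({E,W}) = {E,W}, so X∖{E,W} = {N,S}
cl∖int = {N}

{N}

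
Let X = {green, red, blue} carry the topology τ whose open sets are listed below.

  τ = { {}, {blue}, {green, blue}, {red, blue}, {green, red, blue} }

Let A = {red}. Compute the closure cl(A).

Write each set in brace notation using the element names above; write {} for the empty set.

{red}

complement {green, blue}; its interior {green, blue}; cl(A) = X∖{green, blue} = {red}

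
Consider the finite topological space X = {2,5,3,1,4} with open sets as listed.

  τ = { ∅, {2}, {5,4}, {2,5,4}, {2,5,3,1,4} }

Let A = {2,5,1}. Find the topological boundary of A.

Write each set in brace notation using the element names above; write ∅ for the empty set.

{5,3,1,4}

interior: largest open inside A is {2} (from ∅, {2})
cl via duality: int({3,4}) = ∅, so X∖∅ = {2,5,3,1,4}
cl∖int = {5,3,1,4}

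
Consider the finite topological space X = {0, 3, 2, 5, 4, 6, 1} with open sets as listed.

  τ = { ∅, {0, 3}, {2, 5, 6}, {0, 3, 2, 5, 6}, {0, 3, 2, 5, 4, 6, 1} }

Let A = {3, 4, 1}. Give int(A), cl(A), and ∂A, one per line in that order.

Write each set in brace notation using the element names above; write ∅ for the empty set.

interior: largest open inside A is ∅ (from ∅)
cl via duality: int({0, 2, 5, 6}) = {2, 5, 6}, so X∖{2, 5, 6} = {0, 3, 4, 1}
cl∖int = {0, 3, 4, 1}

int(A) = ∅
cl(A)  = {0, 3, 4, 1}
∂A     = {0, 3, 4, 1}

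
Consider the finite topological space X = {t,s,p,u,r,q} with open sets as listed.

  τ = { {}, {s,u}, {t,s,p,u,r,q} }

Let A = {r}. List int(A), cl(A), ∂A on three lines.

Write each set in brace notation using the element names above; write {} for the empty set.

int(A) = {}
cl(A)  = {t,p,r,q}
∂A     = {t,p,r,q}

open subsets of A: {}; so int(A) = {}
closure: X∖int(X∖A) = X∖{s,u} = {t,p,r,q}
∂A = {t,p,r,q} minus {} = {t,p,r,q}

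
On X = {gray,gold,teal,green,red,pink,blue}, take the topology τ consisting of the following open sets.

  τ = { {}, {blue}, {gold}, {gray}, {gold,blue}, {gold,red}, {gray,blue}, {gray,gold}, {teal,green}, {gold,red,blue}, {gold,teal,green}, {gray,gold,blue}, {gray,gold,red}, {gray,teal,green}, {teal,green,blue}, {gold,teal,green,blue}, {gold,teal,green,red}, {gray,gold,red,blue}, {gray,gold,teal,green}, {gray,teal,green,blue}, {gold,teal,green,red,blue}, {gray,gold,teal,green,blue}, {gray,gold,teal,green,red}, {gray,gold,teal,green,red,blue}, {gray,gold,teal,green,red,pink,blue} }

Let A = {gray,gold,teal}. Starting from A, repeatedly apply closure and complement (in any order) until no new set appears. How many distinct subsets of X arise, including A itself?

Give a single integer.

12

cl via duality: int({green,red,pink,blue}) = {blue}, so X∖{blue} = {gray,gold,teal,green,red,pink}
Write k for closure, c for complement:
  1. A     = {gray,gold,teal}
  2. kA    = {gray,gold,teal,green,red,pink}
  3. cA    = {green,red,pink,blue}
  4. ckA   = {blue}
  5. kcA   = {teal,green,red,pink,blue}
  6. kckA  = {pink,blue}
  7. ckcA  = {gray,gold}
  8. ckckA = {gray,gold,teal,green,red}
  9. kckcA = {gray,gold,red,pink}
  10. ckckcA = {teal,green,blue}
  11. kckckcA = {teal,green,pink,blue}
  12. ckckckcA = {gray,gold,red}
applying k or c yields no new set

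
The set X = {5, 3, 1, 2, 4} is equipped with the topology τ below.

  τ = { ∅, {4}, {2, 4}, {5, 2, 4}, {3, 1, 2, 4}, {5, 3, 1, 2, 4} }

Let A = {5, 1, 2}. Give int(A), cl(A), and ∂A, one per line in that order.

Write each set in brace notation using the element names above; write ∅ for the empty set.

int(A) = ∅
cl(A)  = {5, 3, 1, 2}
∂A     = {5, 3, 1, 2}

interior: largest open inside A is ∅ (from ∅)
cl via duality: int({3, 4}) = {4}, so X∖{4} = {5, 3, 1, 2}
cl∖int = {5, 3, 1, 2}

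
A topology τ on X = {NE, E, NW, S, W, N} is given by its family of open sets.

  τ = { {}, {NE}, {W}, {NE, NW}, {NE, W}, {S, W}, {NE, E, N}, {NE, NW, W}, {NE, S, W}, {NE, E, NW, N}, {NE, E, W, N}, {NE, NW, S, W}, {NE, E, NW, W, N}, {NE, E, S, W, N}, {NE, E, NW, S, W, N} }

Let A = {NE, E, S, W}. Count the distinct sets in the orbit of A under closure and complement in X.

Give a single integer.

complement {NW, N}; its interior {}; cl(A) = X∖{} = {NE, E, NW, S, W, N}
With k = closure, c = complement:
  1. A     = {NE, E, S, W}
  2. kA    = {NE, E, NW, S, W, N}
  3. cA    = {NW, N}
  4. ckA   = {}
  5. kcA   = {E, NW, N}
  6. ckcA  = {NE, S, W}
k, c of each give nothing new

6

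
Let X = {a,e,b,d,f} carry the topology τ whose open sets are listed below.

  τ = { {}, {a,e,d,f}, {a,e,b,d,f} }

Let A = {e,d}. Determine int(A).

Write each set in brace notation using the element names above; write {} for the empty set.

open subsets of A: {}; so int(A) = {}

{}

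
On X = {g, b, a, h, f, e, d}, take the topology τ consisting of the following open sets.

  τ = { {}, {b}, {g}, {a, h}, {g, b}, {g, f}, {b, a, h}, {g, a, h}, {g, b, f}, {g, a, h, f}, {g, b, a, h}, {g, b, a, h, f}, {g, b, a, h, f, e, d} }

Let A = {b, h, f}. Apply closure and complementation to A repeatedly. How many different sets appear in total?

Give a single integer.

12

X∖A={g, a, e, d}, int(X∖A)={g}, hence cl(A)={b, a, h, f, e, d}
Orbit (k=closure, c=complement):
  1. A     = {b, h, f}
  2. kA    = {b, a, h, f, e, d}
  3. cA    = {g, a, e, d}
  4. ckA   = {g}
  5. kcA   = {g, a, h, f, e, d}
  6. kckA  = {g, f, e, d}
  7. ckcA  = {b}
  8. ckckA = {b, a, h}
  9. kckcA = {b, e, d}
  10. kckckA = {b, a, h, e, d}
  11. ckckcA = {g, a, h, f}
  12. ckckckA = {g, f}
(closed under both — stop)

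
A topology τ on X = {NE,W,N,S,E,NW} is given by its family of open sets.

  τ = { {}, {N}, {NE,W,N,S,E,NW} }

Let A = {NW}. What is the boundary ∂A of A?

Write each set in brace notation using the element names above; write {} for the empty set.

{NE,W,S,E,NW}

open subsets of A: {}; so int(A) = {}
closure: X∖int(X∖A) = X∖{N} = {NE,W,S,E,NW}
∂A = {NE,W,S,E,NW} minus {} = {NE,W,S,E,NW}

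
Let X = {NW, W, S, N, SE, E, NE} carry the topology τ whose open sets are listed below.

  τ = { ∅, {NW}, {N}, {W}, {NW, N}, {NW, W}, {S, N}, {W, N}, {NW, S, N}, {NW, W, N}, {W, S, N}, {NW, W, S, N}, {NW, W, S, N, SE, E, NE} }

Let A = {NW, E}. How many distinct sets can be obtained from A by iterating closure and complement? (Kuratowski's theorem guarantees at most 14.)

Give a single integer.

6

complement {W, S, N, SE, NE}; its interior {W, S, N}; cl(A) = X∖{W, S, N} = {NW, SE, E, NE}
With k = closure, c = complement:
  1. A     = {NW, E}
  2. kA    = {NW, SE, E, NE}
  3. cA    = {W, S, N, SE, NE}
  4. ckA   = {W, S, N}
  5. kcA   = {W, S, N, SE, E, NE}
  6. ckcA  = {NW}
k, c of each give nothing new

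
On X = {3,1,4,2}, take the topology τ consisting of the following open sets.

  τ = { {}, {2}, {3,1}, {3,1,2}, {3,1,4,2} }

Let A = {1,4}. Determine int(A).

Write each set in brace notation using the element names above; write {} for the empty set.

open subsets of A: {}; so int(A) = {}

{}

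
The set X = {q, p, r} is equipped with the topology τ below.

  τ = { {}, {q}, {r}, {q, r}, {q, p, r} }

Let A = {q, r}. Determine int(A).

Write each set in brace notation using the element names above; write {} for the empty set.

{q, r}

open subsets of A: {}, {q}, {r}, {q, r}; so int(A) = {q, r}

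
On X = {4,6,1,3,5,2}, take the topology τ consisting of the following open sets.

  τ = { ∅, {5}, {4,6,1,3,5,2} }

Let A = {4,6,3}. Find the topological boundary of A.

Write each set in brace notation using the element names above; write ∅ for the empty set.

{4,6,1,3,2}

opens ⊆ A: ∅; union → int = ∅
complement {1,5,2}; its interior {5}; cl(A) = X∖{5} = {4,6,1,3,2}
boundary = {4,6,1,3,2} ∖ ∅ = {4,6,1,3,2}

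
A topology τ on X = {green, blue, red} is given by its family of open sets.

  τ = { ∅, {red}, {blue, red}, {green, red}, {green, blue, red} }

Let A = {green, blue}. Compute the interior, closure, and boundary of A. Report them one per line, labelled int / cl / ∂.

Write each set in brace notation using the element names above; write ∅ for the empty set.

int(A) = ∅
cl(A)  = {green, blue}
∂A     = {green, blue}

open subsets of A: ∅; so int(A) = ∅
closure: X∖int(X∖A) = X∖{red} = {green, blue}
∂A = {green, blue} minus ∅ = {green, blue}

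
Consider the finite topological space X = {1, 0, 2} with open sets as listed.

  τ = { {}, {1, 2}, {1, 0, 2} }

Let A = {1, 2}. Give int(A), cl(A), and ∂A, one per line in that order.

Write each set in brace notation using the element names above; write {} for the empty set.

open subsets of A: {}, {1, 2}; so int(A) = {1, 2}
closure: X∖int(X∖A) = X∖{} = {1, 0, 2}
∂A = {1, 0, 2} minus {1, 2} = {0}

int(A) = {1, 2}
cl(A)  = {1, 0, 2}
∂A     = {0}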